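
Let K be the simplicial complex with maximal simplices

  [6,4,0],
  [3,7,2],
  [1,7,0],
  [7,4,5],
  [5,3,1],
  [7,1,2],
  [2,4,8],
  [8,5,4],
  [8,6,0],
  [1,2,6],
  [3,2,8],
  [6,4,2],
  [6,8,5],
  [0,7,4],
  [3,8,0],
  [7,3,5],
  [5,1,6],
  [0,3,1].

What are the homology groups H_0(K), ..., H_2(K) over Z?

Order the vertices as 0 < 1 < 2 < 3 < 4 < 5 < 6 < 7 < 8. Listing each simplex with vertices in this order, K has dimension 2 with simplices:

  0-simplices (9): [0], [1], [2], [3], [4], [5], [6], [7], [8]
  1-simplices (27): (27 of them)
  2-simplices (18): [0,1,3], [0,1,7], [0,3,8], [0,4,6], [0,4,7], [0,6,8], [1,2,6], [1,2,7], [1,3,5], [1,5,6], [2,3,7], [2,3,8], [2,4,6], [2,4,8], [3,5,7], [4,5,7], [4,5,8], [5,6,8]

so the chain groups are C_0 ≅ Z^9, C_1 ≅ Z^27, C_2 ≅ Z^18.

The boundary map ∂_1: C_1 → C_0 is given by ∂[p,q] = [q] − [p]. For instance
  ∂[4,5] = [5] − [4].
As a 9×27 matrix over Z this has rank 8, with invariant factors (1,1,1,1,1,1,1,1).

Boundary ∂_2: C_2 → C_1 maps a triangle to the signed sum of its edges. For instance
  ∂[2,4,8] = [4,8] − [2,8] + [2,4],
  ∂[2,3,7] = [3,7] − [2,7] + [2,3].
As a 27×18 matrix over Z this has rank 18, with invariant factors (1,1,1,1,1,1,1,1,1,1,1,1,1,1,1,1,1,2).

Now H_k = ker ∂_k / im ∂_{k+1}, so:

  H_0: rank C_0 − rank ∂_1 = 9 − 8 = 1, and the invariant factors of ∂_1 are all 1, so H_0 = Z.
  H_1: rank ker ∂_1 − rank ∂_2 = (27 − 8) − 18 = 1, and ∂_2 has invariant factor 2 > 1, so H_1 = Z × Z/2.
  H_2: rank ker ∂_2 − rank ∂_3 = (18 − 18) − 0 = 0, and there is no ∂_3, so H_2 = 0.

H_0 ≅ Z,  H_1 ≅ Z × Z/2,  H_2 = 0.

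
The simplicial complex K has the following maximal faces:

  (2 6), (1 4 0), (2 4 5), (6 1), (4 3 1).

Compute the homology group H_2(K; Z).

Fix the vertex order 0 < 1 < 2 < 3 < 4 < 5 < 6 and write every simplex with vertices in increasing order. Then dim K = 2 and the simplices of K are:

  0-simplices (7): [0], [1], [2], [3], [4], [5], [6]
  1-simplices (10): [0,1], [0,4], [1,3], [1,4], [1,6], [2,4], [2,5], [2,6], [3,4], [4,5]
  2-simplices (3): [0,1,4], [1,3,4], [2,4,5]

Hence C_0 ≅ Z^7, C_1 ≅ Z^10, C_2 ≅ Z^3.

Boundary ∂_1: C_1 → C_0 sends each edge [p,q] (with p < q) to q − p. For instance
  ∂[2,6] = [6] − [2].
As a 7×10 matrix over Z this has rank 6, with invariant factors (1,1,1,1,1,1).

∂_2: C_2 → C_1 maps a triangle to the signed sum of its edges. For instance
  ∂[0,1,4] = [1,4] − [0,4] + [0,1],
  ∂[2,4,5] = [4,5] − [2,5] + [2,4].
The resulting 10×3 matrix has rank 3, and its Smith normal form has invariant factors (1,1,1).

Reading off H_k = ker ∂_k / im ∂_{k+1}:

  H_2: rank ker ∂_2 − rank ∂_3 = (3 − 3) − 0 = 0, and there is no ∂_3, so H_2 = 0.

H_2 = 0.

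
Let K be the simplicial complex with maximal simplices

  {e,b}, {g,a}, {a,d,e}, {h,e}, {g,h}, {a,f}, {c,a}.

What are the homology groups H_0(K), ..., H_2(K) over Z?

H_0 = Z,  H_1 = Z,  H_2 = 0.

K has 8 vertices, 9 edges, 1 triangle.
rank ∂_0 = 0, rank ∂_1 = 7 ⇒ b_0 = 8 − 0 − 7 = 1; all invariant factors of ∂_1 are 1 so no torsion. So H_0 ≅ Z.
rank ∂_1 = 7, rank ∂_2 = 1 ⇒ b_1 = 9 − 7 − 1 = 1; all invariant factors of ∂_2 are 1 so no torsion. So H_1 ≅ Z.
rank ∂_2 = 1, rank ∂_3 = 0 ⇒ b_2 = 1 − 1 − 0 = 0. So H_2 ≅ 0.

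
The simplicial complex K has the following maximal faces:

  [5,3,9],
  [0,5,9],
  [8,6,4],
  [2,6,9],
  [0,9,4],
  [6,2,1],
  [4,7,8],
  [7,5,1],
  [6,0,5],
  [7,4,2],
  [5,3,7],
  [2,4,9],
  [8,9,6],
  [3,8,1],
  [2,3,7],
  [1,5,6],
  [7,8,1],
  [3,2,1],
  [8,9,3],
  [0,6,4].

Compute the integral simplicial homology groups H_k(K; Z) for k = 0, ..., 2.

H_0 ≅ Z,  H_1 ≅ Z × Z/2,  H_2 = 0.

Order the vertices as 0 < 1 < 2 < 3 < 4 < 5 < 6 < 7 < 8 < 9. Listing each simplex with vertices in this order, K has dimension 2 with simplices:

  0-simplices (10): [0], [1], [2], [3], [4], [5], [6], [7], [8], [9]
  1-simplices (30): (30 of them)
  2-simplices (20): (20 of them)

Hence C_0 ≅ Z^10, C_1 ≅ Z^30, C_2 ≅ Z^20.

∂_1: C_1 → C_0 maps an edge to its endpoints' difference, ∂[p,q] = q − p. For instance
  ∂[4,7] = [7] − [4].
As a 10×30 matrix over Z this has rank 9, with invariant factors (1,1,1,1,1,1,1,1,1).

Boundary ∂_2: C_2 → C_1 sends each 2-simplex [p,q,r] to [q,r] − [p,r] + [p,q]. For instance
  ∂[6,8,9] = [8,9] − [6,9] + [6,8],
  ∂[0,5,9] = [5,9] − [0,9] + [0,5].
The 30×20 boundary matrix has rank 20 and Smith normal form diag(1,1,1,1,1,1,1,1,1,1,1,1,1,1,1,1,1,1,1,2).

Computing H_k = (kernel of ∂_k) / (image of ∂_{k+1}):

  H_0: rank C_0 − rank ∂_1 = 10 − 9 = 1, and the invariant factors of ∂_1 are all 1, so H_0 = Z.
  H_1: rank ker ∂_1 − rank ∂_2 = (30 − 9) − 20 = 1, and ∂_2 has invariant factor 2 > 1, so H_1 = Z × Z/2.
  H_2: rank ker ∂_2 − rank ∂_3 = (20 − 20) − 0 = 0, and there is no ∂_3, so H_2 = 0.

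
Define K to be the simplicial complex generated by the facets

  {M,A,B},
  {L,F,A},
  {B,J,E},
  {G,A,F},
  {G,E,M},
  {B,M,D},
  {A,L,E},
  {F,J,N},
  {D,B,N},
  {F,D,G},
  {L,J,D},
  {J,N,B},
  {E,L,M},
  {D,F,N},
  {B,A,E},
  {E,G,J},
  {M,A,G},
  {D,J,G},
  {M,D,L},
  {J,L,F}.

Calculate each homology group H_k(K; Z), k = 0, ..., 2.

Order the vertices as A < B < D < E < F < G < J < L < M < N. Listing each simplex with vertices in this order, K has dimension 2 with simplices:

  0-simplices (10): A, B, D, E, F, G, J, L, M, N
  1-simplices (30): AB, AE, AF, AG, AL, AM, BD, BE, BJ, BM, BN, DF, DG, DJ, DL, DM, DN, EG, EJ, EL, EM, FG, FJ, FL, FN, GJ, GM, JL, JN, LM
  2-simplices (20): ABE, ABM, AEL, AFG, AFL, AGM, BDM, BDN, BEJ, BJN, DFG, DFN, DGJ, DJL, DLM, EGJ, EGM, ELM, FJL, FJN

Hence C_0 ≅ Z^10, C_1 ≅ Z^30, C_2 ≅ Z^20.

Boundary ∂_1: C_1 → C_0 sends each edge [p,q] (with p < q) to q − p. For instance
  ∂BM = M − B.
The resulting 10×30 matrix has rank 9, and its Smith normal form has invariant factors (1,1,1,1,1,1,1,1,1).

The boundary map ∂_2: C_2 → C_1 sends each 2-simplex [p,q,r] to [q,r] − [p,r] + [p,q]. For instance
  ∂EGJ = GJ − EJ + EG,
  ∂AGM = GM − AM + AG.
As a 30×20 matrix over Z this has rank 20, with invariant factors (1,1,1,1,1,1,1,1,1,1,1,1,1,1,1,1,1,1,1,2).

From H_k ≅ ker(∂_k) / im(∂_{k+1}) we obtain:

  H_0: rank C_0 − rank ∂_1 = 10 − 9 = 1, and the invariant factors of ∂_1 are all 1, so H_0 ≅ Z.
  H_1: rank ker ∂_1 − rank ∂_2 = (30 − 9) − 20 = 1, and ∂_2 has invariant factor 2 > 1, so H_1 ≅ Z × Z/2.
  H_2: rank ker ∂_2 − rank ∂_3 = (20 − 20) − 0 = 0, and there is no ∂_3, so H_2 ≅ 0.

As a check, the Euler characteristic is 10 − 30 + 20 = 0, which agrees with 1 − 1 + 0 = 0.

H_0 ≅ Z,  H_1 ≅ Z × Z/2,  H_2 = 0.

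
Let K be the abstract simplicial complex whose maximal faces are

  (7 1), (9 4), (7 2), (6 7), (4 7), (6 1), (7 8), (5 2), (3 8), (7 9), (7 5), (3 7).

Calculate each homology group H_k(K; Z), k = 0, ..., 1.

Take the total order 1 < 2 < 3 < 4 < 5 < 6 < 7 < 8 < 9 on the vertex set. Then K (dimension 1) consists of the simplices:

  0-simplices (9): [1], [2], [3], [4], [5], [6], [7], [8], [9]
  1-simplices (12): [1,6], [1,7], [2,5], [2,7], [3,7], [3,8], [4,7], [4,9], [5,7], [6,7], [7,8], [7,9]

giving chain groups C_0 ≅ Z^9, C_1 ≅ Z^12.

Boundary ∂_1: C_1 → C_0 maps an edge to its endpoints' difference, ∂[p,q] = q − p.
The resulting 9×12 matrix has rank 8, and its Smith normal form has invariant factors (1,1,1,1,1,1,1,1).

Now H_k = ker ∂_k / im ∂_{k+1}, so:

  H_0: rank C_0 − rank ∂_1 = 9 − 8 = 1, and the invariant factors of ∂_1 are all 1, so H_0 = Z.
  H_1: rank ker ∂_1 − rank ∂_2 = (12 − 8) − 0 = 4, and there is no ∂_2, so H_1 = Z^4.

As a check, the Euler characteristic is 9 − 12 = -3, which agrees with 1 − 4 = -3.

H_0 = Z,  H_1 = Z^4.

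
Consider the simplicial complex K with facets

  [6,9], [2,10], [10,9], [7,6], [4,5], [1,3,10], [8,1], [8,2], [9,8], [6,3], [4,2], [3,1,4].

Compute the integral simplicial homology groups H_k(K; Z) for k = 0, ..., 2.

H_0 = Z,  H_1 = Z^4,  H_2 = 0.

Take the total order 1 < 2 < 3 < 4 < 5 < 6 < 7 < 8 < 9 < 10 on the vertex set. Then K (dimension 2) consists of the simplices:

  0-simplices (10): [1], [2], [3], [4], [5], [6], [7], [8], [9], [10]
  1-simplices (15): [1,3], [1,4], [1,8], [1,10], [2,4], [2,8], [2,10], [3,4], [3,6], [3,10], [4,5], [6,7], [6,9], [8,9], [9,10]
  2-simplices (2): [1,3,4], [1,3,10]

so the chain groups are C_0 ≅ Z^10, C_1 ≅ Z^15, C_2 ≅ Z^2.

∂_1: C_1 → C_0 maps an edge to its endpoints' difference, ∂[p,q] = q − p.
As a 10×15 matrix over Z this has rank 9, with invariant factors (1,1,1,1,1,1,1,1,1).

The boundary map ∂_2: C_2 → C_1 sends each 2-simplex [p,q,r] to [q,r] − [p,r] + [p,q]. For instance
  ∂[1,3,10] = [3,10] − [1,10] + [1,3],
  ∂[1,3,4] = [3,4] − [1,4] + [1,3].
This gives a 15×2 integer matrix of rank 2; reducing to Smith normal form yields diagonal entries (1,1).

Reading off H_k = ker ∂_k / im ∂_{k+1}:

  H_0: rank C_0 − rank ∂_1 = 10 − 9 = 1, and the invariant factors of ∂_1 are all 1, so H_0 = Z.
  H_1: rank ker ∂_1 − rank ∂_2 = (15 − 9) − 2 = 4, and the invariant factors of ∂_2 are all 1, so H_1 = Z^4.
  H_2: rank ker ∂_2 − rank ∂_3 = (2 − 2) − 0 = 0, and there is no ∂_3, so H_2 = 0.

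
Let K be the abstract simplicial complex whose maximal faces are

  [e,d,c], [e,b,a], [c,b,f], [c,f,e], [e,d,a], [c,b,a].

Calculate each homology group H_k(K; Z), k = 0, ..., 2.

H_0 ≅ Z,  H_1 ≅ Z,  H_2 = 0.

We work with the vertex ordering a < b < c < d < e < f. The simplices of K, each written with vertices in increasing order, are:

  0-simplices (6): a, b, c, d, e, f
  1-simplices (12): ab, ac, ad, ae, bc, be, bf, cd, ce, cf, de, ef
  2-simplices (6): abc, abe, ade, bcf, cde, cef

so the chain groups are C_0 ≅ Z^6, C_1 ≅ Z^12, C_2 ≅ Z^6.

∂_1: C_1 → C_0 is given by ∂[p,q] = [q] − [p]. For instance
  ∂bf = f − b.
The 6×12 boundary matrix has rank 5 and Smith normal form diag(1,1,1,1,1).

The boundary map ∂_2: C_2 → C_1 sends each 2-simplex [p,q,r] to [q,r] − [p,r] + [p,q]. For instance
  ∂ade = de − ae + ad,
  ∂abe = be − ae + ab.
The 12×6 boundary matrix has rank 6 and Smith normal form diag(1,1,1,1,1,1).

Computing H_k = (kernel of ∂_k) / (image of ∂_{k+1}):

  H_0: rank C_0 − rank ∂_1 = 6 − 5 = 1, and the invariant factors of ∂_1 are all 1, so H_0 = Z.
  H_1: rank ker ∂_1 − rank ∂_2 = (12 − 5) − 6 = 1, and the invariant factors of ∂_2 are all 1, so H_1 = Z.
  H_2: rank ker ∂_2 − rank ∂_3 = (6 − 6) − 0 = 0, and there is no ∂_3, so H_2 = 0.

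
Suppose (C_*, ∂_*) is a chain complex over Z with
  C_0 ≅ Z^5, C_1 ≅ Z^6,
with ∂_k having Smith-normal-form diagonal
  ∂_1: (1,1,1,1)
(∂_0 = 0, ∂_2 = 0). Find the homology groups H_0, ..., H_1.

H_0: b_0 = 5 − 0 − 4 = 1; torsion from ∂_1 factors > 1: none. So H_0 ≅ Z.
H_1: b_1 = 6 − 4 − 0 = 2; torsion from ∂_2 factors > 1: none. So H_1 ≅ Z^2.

H_0 ≅ Z,  H_1 ≅ Z^2.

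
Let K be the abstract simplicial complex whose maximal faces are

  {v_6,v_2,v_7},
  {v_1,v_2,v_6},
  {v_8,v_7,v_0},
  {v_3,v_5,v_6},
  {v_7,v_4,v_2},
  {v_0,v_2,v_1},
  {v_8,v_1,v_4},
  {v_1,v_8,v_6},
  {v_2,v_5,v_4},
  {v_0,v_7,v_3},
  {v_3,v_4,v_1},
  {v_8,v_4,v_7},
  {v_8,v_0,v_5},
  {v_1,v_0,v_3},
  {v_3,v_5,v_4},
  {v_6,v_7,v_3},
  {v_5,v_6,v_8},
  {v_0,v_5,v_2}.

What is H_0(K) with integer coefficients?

Fix the vertex order v_0 < v_1 < v_2 < v_3 < v_4 < v_5 < v_6 < v_7 < v_8 and write every simplex with vertices in increasing order. Then dim K = 2 and the simplices of K are:

  0-simplices (9): [v_0], [v_1], [v_2], [v_3], [v_4], [v_5], [v_6], [v_7], [v_8]
  1-simplices (27): (27 of them)
  2-simplices (18): (18 of them)

so the chain groups are C_0 ≅ Z^9, C_1 ≅ Z^27, C_2 ≅ Z^18.

Boundary ∂_1: C_1 → C_0 sends each edge [p,q] (with p < q) to q − p. For instance
  ∂[v_1,v_2] = [v_2] − [v_1].
This gives a 9×27 integer matrix of rank 8; reducing to Smith normal form yields diagonal entries (1,1,1,1,1,1,1,1).

The boundary map ∂_2: C_2 → C_1 maps a triangle to the signed sum of its edges. For instance
  ∂[v_3,v_5,v_6] = [v_5,v_6] − [v_3,v_6] + [v_3,v_5],
  ∂[v_3,v_4,v_5] = [v_4,v_5] − [v_3,v_5] + [v_3,v_4].
The resulting 27×18 matrix has rank 17, and its Smith normal form has invariant factors (1,1,1,1,1,1,1,1,1,1,1,1,1,1,1,1,1).

Reading off H_k = ker ∂_k / im ∂_{k+1}:

  H_0: rank C_0 − rank ∂_1 = 9 − 8 = 1, and the invariant factors of ∂_1 are all 1, so H_0 ≅ Z.

(K is a triangulation of the torus T^2.)

H_0 = Z.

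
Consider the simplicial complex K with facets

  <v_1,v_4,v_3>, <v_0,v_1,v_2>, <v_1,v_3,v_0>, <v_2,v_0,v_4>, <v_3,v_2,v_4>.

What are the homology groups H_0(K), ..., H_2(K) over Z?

H_0 = Z,  H_1 = Z,  H_2 = 0.

Fix the vertex order v_0 < v_1 < v_2 < v_3 < v_4 and write every simplex with vertices in increasing order. Then dim K = 2 and the simplices of K are:

  0-simplices (5): [v_0], [v_1], [v_2], [v_3], [v_4]
  1-simplices (10): [v_0,v_1], [v_0,v_2], [v_0,v_3], [v_0,v_4], [v_1,v_2], [v_1,v_3], [v_1,v_4], [v_2,v_3], [v_2,v_4], [v_3,v_4]
  2-simplices (5): [v_0,v_1,v_2], [v_0,v_1,v_3], [v_0,v_2,v_4], [v_1,v_3,v_4], [v_2,v_3,v_4]

Hence C_0 ≅ Z^5, C_1 ≅ Z^10, C_2 ≅ Z^5.

∂_1: C_1 → C_0 is given by ∂[p,q] = [q] − [p].
The resulting 5×10 matrix has rank 4, and its Smith normal form has invariant factors (1,1,1,1).

Boundary ∂_2: C_2 → C_1 acts by ∂[p,q,r] = [q,r] − [p,r] + [p,q]. For instance
  ∂[v_1,v_3,v_4] = [v_3,v_4] − [v_1,v_4] + [v_1,v_3],
  ∂[v_0,v_1,v_2] = [v_1,v_2] − [v_0,v_2] + [v_0,v_1].
The 10×5 boundary matrix has rank 5 and Smith normal form diag(1,1,1,1,1).

Reading off H_k = ker ∂_k / im ∂_{k+1}:

  H_0: rank C_0 − rank ∂_1 = 5 − 4 = 1, and the invariant factors of ∂_1 are all 1, so H_0 = Z.
  H_1: rank ker ∂_1 − rank ∂_2 = (10 − 4) − 5 = 1, and the invariant factors of ∂_2 are all 1, so H_1 = Z.
  H_2: rank ker ∂_2 − rank ∂_3 = (5 − 5) − 0 = 0, and there is no ∂_3, so H_2 = 0.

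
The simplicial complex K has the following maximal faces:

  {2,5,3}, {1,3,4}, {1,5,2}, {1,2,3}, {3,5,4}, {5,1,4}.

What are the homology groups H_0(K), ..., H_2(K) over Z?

K has 5 vertices, 9 edges, 6 triangles.
rank ∂_0 = 0, rank ∂_1 = 4 ⇒ b_0 = 5 − 0 − 4 = 1; all invariant factors of ∂_1 are 1 so no torsion. So H_0 = Z.
rank ∂_1 = 4, rank ∂_2 = 5 ⇒ b_1 = 9 − 4 − 5 = 0; all invariant factors of ∂_2 are 1 so no torsion. So H_1 = 0.
rank ∂_2 = 5, rank ∂_3 = 0 ⇒ b_2 = 6 − 5 − 0 = 1. So H_2 = Z.

H_0 = Z,  H_1 = 0,  H_2 = Z.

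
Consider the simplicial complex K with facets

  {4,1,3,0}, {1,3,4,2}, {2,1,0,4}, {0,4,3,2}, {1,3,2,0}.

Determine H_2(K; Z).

Fix the vertex order 0 < 1 < 2 < 3 < 4 and write every simplex with vertices in increasing order. Then dim K = 3 and the simplices of K are:

  0-simplices (5): [0], [1], [2], [3], [4]
  1-simplices (10): [0,1], [0,2], [0,3], [0,4], [1,2], [1,3], [1,4], [2,3], [2,4], [3,4]
  2-simplices (10): [0,1,2], [0,1,3], [0,1,4], [0,2,3], [0,2,4], [0,3,4], [1,2,3], [1,2,4], [1,3,4], [2,3,4]
  3-simplices (5): [0,1,2,3], [0,1,2,4], [0,1,3,4], [0,2,3,4], [1,2,3,4]

so the chain groups are C_0 ≅ Z^5, C_1 ≅ Z^10, C_2 ≅ Z^10, C_3 ≅ Z^5.

The boundary map ∂_1: C_1 → C_0 maps an edge to its endpoints' difference, ∂[p,q] = q − p. For instance
  ∂[2,3] = [3] − [2].
As a 5×10 matrix over Z this has rank 4, with invariant factors (1,1,1,1).

∂_2: C_2 → C_1 acts by ∂[p,q,r] = [q,r] − [p,r] + [p,q]. For instance
  ∂[2,3,4] = [3,4] − [2,4] + [2,3],
  ∂[0,2,3] = [2,3] − [0,3] + [0,2].
The resulting 10×10 matrix has rank 6, and its Smith normal form has invariant factors (1,1,1,1,1,1).

Boundary ∂_3: C_3 → C_2 sends each 3-simplex σ to the alternating sum Σ_i (−1)^i (σ with its i-th vertex removed). For instance
  ∂[0,1,2,4] = [1,2,4] − [0,2,4] + [0,1,4] − [0,1,2],
  ∂[0,1,3,4] = [1,3,4] − [0,3,4] + [0,1,4] − [0,1,3].
This gives a 10×5 integer matrix of rank 4; reducing to Smith normal form yields diagonal entries (1,1,1,1).

Computing H_k = (kernel of ∂_k) / (image of ∂_{k+1}):

  H_2: rank ker ∂_2 − rank ∂_3 = (10 − 6) − 4 = 0, and the invariant factors of ∂_3 are all 1, so H_2 = 0.

H_2 ≅ 0.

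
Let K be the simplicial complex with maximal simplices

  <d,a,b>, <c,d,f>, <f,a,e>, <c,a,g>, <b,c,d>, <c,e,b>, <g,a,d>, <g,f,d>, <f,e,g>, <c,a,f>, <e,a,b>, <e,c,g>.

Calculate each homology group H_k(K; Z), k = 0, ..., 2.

H_0 ≅ Z,  H_1 ≅ Z/2,  H_2 = 0.

We work with the vertex ordering a < b < c < d < e < f < g. The simplices of K, each written with vertices in increasing order, are:

  0-simplices (7): a, b, c, d, e, f, g
  1-simplices (18): ab, ac, ad, ae, af, ag, bc, bd, be, cd, ce, cf, cg, df, dg, ef, eg, fg
  2-simplices (12): abd, abe, acf, acg, adg, aef, bcd, bce, cdf, ceg, dfg, efg

giving chain groups C_0 ≅ Z^7, C_1 ≅ Z^18, C_2 ≅ Z^12.

Boundary ∂_1: C_1 → C_0 maps an edge to its endpoints' difference, ∂[p,q] = q − p. For instance
  ∂ag = g − a.
The 7×18 boundary matrix has rank 6 and Smith normal form diag(1,1,1,1,1,1).

The boundary map ∂_2: C_2 → C_1 sends each 2-simplex [p,q,r] to [q,r] − [p,r] + [p,q]. For instance
  ∂acg = cg − ag + ac,
  ∂cdf = df − cf + cd.
As a 18×12 matrix over Z this has rank 12, with invariant factors (1,1,1,1,1,1,1,1,1,1,1,2).

Now H_k = ker ∂_k / im ∂_{k+1}, so:

  H_0: rank C_0 − rank ∂_1 = 7 − 6 = 1, and the invariant factors of ∂_1 are all 1, so H_0 = Z.
  H_1: rank ker ∂_1 − rank ∂_2 = (18 − 6) − 12 = 0, and ∂_2 has invariant factor 2 > 1, so H_1 = Z/2.
  H_2: rank ker ∂_2 − rank ∂_3 = (12 − 12) − 0 = 0, and there is no ∂_3, so H_2 = 0.

As a check, the Euler characteristic is 7 − 18 + 12 = 1, which agrees with 1 − 0 + 0 = 1.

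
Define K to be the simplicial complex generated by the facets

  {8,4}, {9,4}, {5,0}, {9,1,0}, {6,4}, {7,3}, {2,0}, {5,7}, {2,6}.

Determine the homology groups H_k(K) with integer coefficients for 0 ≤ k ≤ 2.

H_0 = Z,  H_1 = Z,  H_2 = 0.

K has 10 vertices, 11 edges, 1 triangle.
rank ∂_0 = 0, rank ∂_1 = 9 ⇒ b_0 = 10 − 0 − 9 = 1; all invariant factors of ∂_1 are 1 so no torsion. So H_0 = Z.
rank ∂_1 = 9, rank ∂_2 = 1 ⇒ b_1 = 11 − 9 − 1 = 1; all invariant factors of ∂_2 are 1 so no torsion. So H_1 = Z.
rank ∂_2 = 1, rank ∂_3 = 0 ⇒ b_2 = 1 − 1 − 0 = 0. So H_2 = 0.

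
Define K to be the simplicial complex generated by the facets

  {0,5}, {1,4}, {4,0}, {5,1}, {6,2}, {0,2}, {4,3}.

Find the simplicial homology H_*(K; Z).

H_0 = Z,  H_1 = Z.

Order the vertices as 0 < 1 < 2 < 3 < 4 < 5 < 6. Listing each simplex with vertices in this order, K has dimension 1 with simplices:

  0-simplices (7): [0], [1], [2], [3], [4], [5], [6]
  1-simplices (7): [0,2], [0,4], [0,5], [1,4], [1,5], [2,6], [3,4]

so the chain groups are C_0 ≅ Z^7, C_1 ≅ Z^7.

Boundary ∂_1: C_1 → C_0 maps an edge to its endpoints' difference, ∂[p,q] = q − p. For instance
  ∂[0,4] = [4] − [0].
As a 7×7 matrix over Z this has rank 6, with invariant factors (1,1,1,1,1,1).

From H_k ≅ ker(∂_k) / im(∂_{k+1}) we obtain:

  H_0: rank C_0 − rank ∂_1 = 7 − 6 = 1, and the invariant factors of ∂_1 are all 1, so H_0 ≅ Z.
  H_1: rank ker ∂_1 − rank ∂_2 = (7 − 6) − 0 = 1, and there is no ∂_2, so H_1 ≅ Z.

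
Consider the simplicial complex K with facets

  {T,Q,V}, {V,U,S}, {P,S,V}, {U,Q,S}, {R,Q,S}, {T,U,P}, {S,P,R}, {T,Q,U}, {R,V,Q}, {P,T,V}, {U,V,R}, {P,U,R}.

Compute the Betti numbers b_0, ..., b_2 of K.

Fix the vertex order P < Q < R < S < T < U < V and write every simplex with vertices in increasing order. Then dim K = 2 and the simplices of K are:

  0-simplices (7): P, Q, R, S, T, U, V
  1-simplices (18): PR, PS, PT, PU, PV, QR, QS, QT, QU, QV, RS, RU, RV, SU, SV, TU, TV, UV
  2-simplices (12): PRS, PRU, PSV, PTU, PTV, QRS, QRV, QSU, QTU, QTV, RUV, SUV

Hence C_0 ≅ Z^7, C_1 ≅ Z^18, C_2 ≅ Z^12.

Boundary ∂_1: C_1 → C_0 maps an edge to its endpoints' difference, ∂[p,q] = q − p. For instance
  ∂PV = V − P.
As a 7×18 matrix over Z this has rank 6, with invariant factors (1,1,1,1,1,1).

∂_2: C_2 → C_1 sends each 2-simplex [p,q,r] to [q,r] − [p,r] + [p,q]. For instance
  ∂QSU = SU − QU + QS,
  ∂QTV = TV − QV + QT.
As a 18×12 matrix over Z this has rank 12, with invariant factors (1,1,1,1,1,1,1,1,1,1,1,2).

From H_k ≅ ker(∂_k) / im(∂_{k+1}) we obtain:

  H_0: rank C_0 − rank ∂_1 = 7 − 6 = 1, and the invariant factors of ∂_1 are all 1, so H_0 = Z.
  H_1: rank ker ∂_1 − rank ∂_2 = (18 − 6) − 12 = 0, and ∂_2 has invariant factor 2 > 1, so H_1 = Z_2.
  H_2: rank ker ∂_2 − rank ∂_3 = (12 − 12) − 0 = 0, and there is no ∂_3, so H_2 = 0.

(K is a triangulation of the real projective plane RP^2.)

Hence the Betti numbers are b_0 = 1, b_1 = 0, b_2 = 0.

b_0 = 1, b_1 = 0, b_2 = 0.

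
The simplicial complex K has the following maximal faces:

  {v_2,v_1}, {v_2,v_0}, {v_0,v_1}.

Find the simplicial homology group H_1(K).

We work with the vertex ordering v_0 < v_1 < v_2. The simplices of K, each written with vertices in increasing order, are:

  0-simplices (3): [v_0], [v_1], [v_2]
  1-simplices (3): [v_0,v_1], [v_0,v_2], [v_1,v_2]

Hence C_0 ≅ Z^3, C_1 ≅ Z^3.

The boundary map ∂_1: C_1 → C_0 maps an edge to its endpoints' difference, ∂[p,q] = q − p. For instance
  ∂[v_1,v_2] = [v_2] − [v_1].
This gives a 3×3 integer matrix of rank 2; reducing to Smith normal form yields diagonal entries (1,1).

Computing H_k = (kernel of ∂_k) / (image of ∂_{k+1}):

  H_1: rank ker ∂_1 − rank ∂_2 = (3 − 2) − 0 = 1, and there is no ∂_2, so H_1 ≅ Z.

H_1 ≅ Z.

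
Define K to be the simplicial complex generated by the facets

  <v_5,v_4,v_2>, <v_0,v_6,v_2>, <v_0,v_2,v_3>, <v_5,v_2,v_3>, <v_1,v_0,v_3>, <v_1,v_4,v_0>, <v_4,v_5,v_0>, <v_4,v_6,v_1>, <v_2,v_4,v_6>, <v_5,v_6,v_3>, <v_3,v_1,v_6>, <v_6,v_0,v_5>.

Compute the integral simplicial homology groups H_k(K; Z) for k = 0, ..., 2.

H_0 = Z,  H_1 = Z_2,  H_2 = 0.

Take the total order v_0 < v_1 < v_2 < v_3 < v_4 < v_5 < v_6 on the vertex set. Then K (dimension 2) consists of the simplices:

  0-simplices (7): [v_0], [v_1], [v_2], [v_3], [v_4], [v_5], [v_6]
  1-simplices (18): (18 of them)
  2-simplices (12): (12 of them)

giving chain groups C_0 ≅ Z^7, C_1 ≅ Z^18, C_2 ≅ Z^12.

The boundary map ∂_1: C_1 → C_0 maps an edge to its endpoints' difference, ∂[p,q] = q − p. For instance
  ∂[v_1,v_4] = [v_4] − [v_1].
This gives a 7×18 integer matrix of rank 6; reducing to Smith normal form yields diagonal entries (1,1,1,1,1,1).

∂_2: C_2 → C_1 sends each 2-simplex [p,q,r] to [q,r] − [p,r] + [p,q]. For instance
  ∂[v_0,v_1,v_3] = [v_1,v_3] − [v_0,v_3] + [v_0,v_1],
  ∂[v_0,v_4,v_5] = [v_4,v_5] − [v_0,v_5] + [v_0,v_4].
The resulting 18×12 matrix has rank 12, and its Smith normal form has invariant factors (1,1,1,1,1,1,1,1,1,1,1,2).

Computing H_k = (kernel of ∂_k) / (image of ∂_{k+1}):

  H_0: rank C_0 − rank ∂_1 = 7 − 6 = 1, and the invariant factors of ∂_1 are all 1, so H_0 = Z.
  H_1: rank ker ∂_1 − rank ∂_2 = (18 − 6) − 12 = 0, and ∂_2 has invariant factor 2 > 1, so H_1 = Z_2.
  H_2: rank ker ∂_2 − rank ∂_3 = (12 − 12) − 0 = 0, and there is no ∂_3, so H_2 = 0.

As a check, the Euler characteristic is 7 − 18 + 12 = 1, which agrees with 1 − 0 + 0 = 1.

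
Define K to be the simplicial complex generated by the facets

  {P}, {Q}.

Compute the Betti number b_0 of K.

Take the total order P < Q on the vertex set. Then K (dimension 0) consists of the simplices:

  0-simplices (2): P, Q

Hence C_0 ≅ Z^2.

Now H_k = ker ∂_k / im ∂_{k+1}, so:

  H_0: rank C_0 − rank ∂_1 = 2 − 0 = 2, and there is no ∂_1, so H_0 ≅ Z^2.

Hence the Betti numbers are b_0 = 2.

b_0 = 2.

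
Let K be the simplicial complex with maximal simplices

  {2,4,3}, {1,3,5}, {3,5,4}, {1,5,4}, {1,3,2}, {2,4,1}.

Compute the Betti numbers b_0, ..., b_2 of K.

b_0 = 1, b_1 = 0, b_2 = 1.

Fix the vertex order 1 < 2 < 3 < 4 < 5 and write every simplex with vertices in increasing order. Then dim K = 2 and the simplices of K are:

  0-simplices (5): [1], [2], [3], [4], [5]
  1-simplices (9): [1,2], [1,3], [1,4], [1,5], [2,3], [2,4], [3,4], [3,5], [4,5]
  2-simplices (6): [1,2,3], [1,2,4], [1,3,5], [1,4,5], [2,3,4], [3,4,5]

giving chain groups C_0 ≅ Z^5, C_1 ≅ Z^9, C_2 ≅ Z^6.

∂_1: C_1 → C_0 is given by ∂[p,q] = [q] − [p]. For instance
  ∂[4,5] = [5] − [4].
As a 5×9 matrix over Z this has rank 4, with invariant factors (1,1,1,1).

Boundary ∂_2: C_2 → C_1 acts by ∂[p,q,r] = [q,r] − [p,r] + [p,q]. For instance
  ∂[3,4,5] = [4,5] − [3,5] + [3,4],
  ∂[1,3,5] = [3,5] − [1,5] + [1,3].
This gives a 9×6 integer matrix of rank 5; reducing to Smith normal form yields diagonal entries (1,1,1,1,1).

Now H_k = ker ∂_k / im ∂_{k+1}, so:

  H_0: rank C_0 − rank ∂_1 = 5 − 4 = 1, and the invariant factors of ∂_1 are all 1, so H_0 ≅ Z.
  H_1: rank ker ∂_1 − rank ∂_2 = (9 − 4) − 5 = 0, and the invariant factors of ∂_2 are all 1, so H_1 ≅ 0.
  H_2: rank ker ∂_2 − rank ∂_3 = (6 − 5) − 0 = 1, and there is no ∂_3, so H_2 ≅ Z.

Hence the Betti numbers are b_0 = 1, b_1 = 0, b_2 = 1.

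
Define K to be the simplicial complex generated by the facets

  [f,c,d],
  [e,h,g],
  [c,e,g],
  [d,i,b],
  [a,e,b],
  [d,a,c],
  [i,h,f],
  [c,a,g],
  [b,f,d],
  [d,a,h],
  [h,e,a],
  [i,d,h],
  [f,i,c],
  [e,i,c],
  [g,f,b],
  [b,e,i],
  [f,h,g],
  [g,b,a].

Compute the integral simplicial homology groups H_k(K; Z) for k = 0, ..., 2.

Fix the vertex order a < b < c < d < e < f < g < h < i and write every simplex with vertices in increasing order. Then dim K = 2 and the simplices of K are:

  0-simplices (9): a, b, c, d, e, f, g, h, i
  1-simplices (27): ab, ac, ad, ae, ag, ah, bd, be, bf, bg, bi, cd, ce, cf, cg, ci, df, dh, di, eg, eh, ei, fg, fh, fi, gh, hi
  2-simplices (18): abe, abg, acd, acg, adh, aeh, bdf, bdi, bei, bfg, cdf, ceg, cei, cfi, dhi, egh, fgh, fhi

Hence C_0 ≅ Z^9, C_1 ≅ Z^27, C_2 ≅ Z^18.

∂_1: C_1 → C_0 sends each edge [p,q] (with p < q) to q − p. For instance
  ∂ag = g − a.
As a 9×27 matrix over Z this has rank 8, with invariant factors (1,1,1,1,1,1,1,1).

Boundary ∂_2: C_2 → C_1 maps a triangle to the signed sum of its edges. For instance
  ∂adh = dh − ah + ad,
  ∂cei = ei − ci + ce.
As a 27×18 matrix over Z this has rank 18, with invariant factors (1,1,1,1,1,1,1,1,1,1,1,1,1,1,1,1,1,2).

Now H_k = ker ∂_k / im ∂_{k+1}, so:

  H_0: rank C_0 − rank ∂_1 = 9 − 8 = 1, and the invariant factors of ∂_1 are all 1, so H_0 = Z.
  H_1: rank ker ∂_1 − rank ∂_2 = (27 − 8) − 18 = 1, and ∂_2 has invariant factor 2 > 1, so H_1 = Z ⊕ Z/2.
  H_2: rank ker ∂_2 − rank ∂_3 = (18 − 18) − 0 = 0, and there is no ∂_3, so H_2 = 0.

H_0 = Z,  H_1 = Z ⊕ Z/2,  H_2 = 0.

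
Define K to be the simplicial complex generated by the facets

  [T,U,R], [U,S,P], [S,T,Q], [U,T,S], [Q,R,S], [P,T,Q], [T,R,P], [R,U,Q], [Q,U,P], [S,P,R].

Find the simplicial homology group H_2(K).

H_2 ≅ 0.

Fix the vertex order P < Q < R < S < T < U and write every simplex with vertices in increasing order. Then dim K = 2 and the simplices of K are:

  0-simplices (6): P, Q, R, S, T, U
  1-simplices (15): PQ, PR, PS, PT, PU, QR, QS, QT, QU, RS, RT, RU, ST, SU, TU
  2-simplices (10): PQT, PQU, PRS, PRT, PSU, QRS, QRU, QST, RTU, STU

giving chain groups C_0 ≅ Z^6, C_1 ≅ Z^15, C_2 ≅ Z^10.

Boundary ∂_1: C_1 → C_0 maps an edge to its endpoints' difference, ∂[p,q] = q − p. For instance
  ∂RS = S − R.
As a 6×15 matrix over Z this has rank 5, with invariant factors (1,1,1,1,1).

The boundary map ∂_2: C_2 → C_1 acts by ∂[p,q,r] = [q,r] − [p,r] + [p,q]. For instance
  ∂PSU = SU − PU + PS,
  ∂QRS = RS − QS + QR.
The 15×10 boundary matrix has rank 10 and Smith normal form diag(1,1,1,1,1,1,1,1,1,2).

Computing H_k = (kernel of ∂_k) / (image of ∂_{k+1}):

  H_2: rank ker ∂_2 − rank ∂_3 = (10 − 10) − 0 = 0, and there is no ∂_3, so H_2 ≅ 0.

(K is a triangulation of the real projective plane RP^2.)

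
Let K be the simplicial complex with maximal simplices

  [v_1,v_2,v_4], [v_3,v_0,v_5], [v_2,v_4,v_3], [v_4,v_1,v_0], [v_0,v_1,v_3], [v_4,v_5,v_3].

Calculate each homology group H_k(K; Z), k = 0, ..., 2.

H_0 = Z,  H_1 = Z,  H_2 = 0.

We work with the vertex ordering v_0 < v_1 < v_2 < v_3 < v_4 < v_5. The simplices of K, each written with vertices in increasing order, are:

  0-simplices (6): [v_0], [v_1], [v_2], [v_3], [v_4], [v_5]
  1-simplices (12): [v_0,v_1], [v_0,v_3], [v_0,v_4], [v_0,v_5], [v_1,v_2], [v_1,v_3], [v_1,v_4], [v_2,v_3], [v_2,v_4], [v_3,v_4], [v_3,v_5], [v_4,v_5]
  2-simplices (6): [v_0,v_1,v_3], [v_0,v_1,v_4], [v_0,v_3,v_5], [v_1,v_2,v_4], [v_2,v_3,v_4], [v_3,v_4,v_5]

Hence C_0 ≅ Z^6, C_1 ≅ Z^12, C_2 ≅ Z^6.

∂_1: C_1 → C_0 is given by ∂[p,q] = [q] − [p].
The 6×12 boundary matrix has rank 5 and Smith normal form diag(1,1,1,1,1).

Boundary ∂_2: C_2 → C_1 sends each 2-simplex [p,q,r] to [q,r] − [p,r] + [p,q]. For instance
  ∂[v_0,v_3,v_5] = [v_3,v_5] − [v_0,v_5] + [v_0,v_3],
  ∂[v_3,v_4,v_5] = [v_4,v_5] − [v_3,v_5] + [v_3,v_4].
This gives a 12×6 integer matrix of rank 6; reducing to Smith normal form yields diagonal entries (1,1,1,1,1,1).

Now H_k = ker ∂_k / im ∂_{k+1}, so:

  H_0: rank C_0 − rank ∂_1 = 6 − 5 = 1, and the invariant factors of ∂_1 are all 1, so H_0 ≅ Z.
  H_1: rank ker ∂_1 − rank ∂_2 = (12 − 5) − 6 = 1, and the invariant factors of ∂_2 are all 1, so H_1 ≅ Z.
  H_2: rank ker ∂_2 − rank ∂_3 = (6 − 6) − 0 = 0, and there is no ∂_3, so H_2 ≅ 0.

(K is a triangulation of the cylinder S^1 x I.)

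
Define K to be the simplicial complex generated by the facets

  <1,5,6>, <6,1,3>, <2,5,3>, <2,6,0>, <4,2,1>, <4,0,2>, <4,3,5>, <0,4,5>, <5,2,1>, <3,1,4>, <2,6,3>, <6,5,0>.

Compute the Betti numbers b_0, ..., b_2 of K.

Order the vertices as 0 < 1 < 2 < 3 < 4 < 5 < 6. Listing each simplex with vertices in this order, K has dimension 2 with simplices:

  0-simplices (7): [0], [1], [2], [3], [4], [5], [6]
  1-simplices (18): [0,2], [0,4], [0,5], [0,6], [1,2], [1,3], [1,4], [1,5], [1,6], [2,3], [2,4], [2,5], [2,6], [3,4], [3,5], [3,6], [4,5], [5,6]
  2-simplices (12): [0,2,4], [0,2,6], [0,4,5], [0,5,6], [1,2,4], [1,2,5], [1,3,4], [1,3,6], [1,5,6], [2,3,5], [2,3,6], [3,4,5]

Hence C_0 ≅ Z^7, C_1 ≅ Z^18, C_2 ≅ Z^12.

The boundary map ∂_1: C_1 → C_0 maps an edge to its endpoints' difference, ∂[p,q] = q − p. For instance
  ∂[3,4] = [4] − [3].
The resulting 7×18 matrix has rank 6, and its Smith normal form has invariant factors (1,1,1,1,1,1).

The boundary map ∂_2: C_2 → C_1 maps a triangle to the signed sum of its edges. For instance
  ∂[3,4,5] = [4,5] − [3,5] + [3,4],
  ∂[2,3,5] = [3,5] − [2,5] + [2,3].
This gives a 18×12 integer matrix of rank 12; reducing to Smith normal form yields diagonal entries (1,1,1,1,1,1,1,1,1,1,1,2).

Now H_k = ker ∂_k / im ∂_{k+1}, so:

  H_0: rank C_0 − rank ∂_1 = 7 − 6 = 1, and the invariant factors of ∂_1 are all 1, so H_0 = Z.
  H_1: rank ker ∂_1 − rank ∂_2 = (18 − 6) − 12 = 0, and ∂_2 has invariant factor 2 > 1, so H_1 = Z/2.
  H_2: rank ker ∂_2 − rank ∂_3 = (12 − 12) − 0 = 0, and there is no ∂_3, so H_2 = 0.

Hence the Betti numbers are b_0 = 1, b_1 = 0, b_2 = 0.

b_0 = 1, b_1 = 0, b_2 = 0.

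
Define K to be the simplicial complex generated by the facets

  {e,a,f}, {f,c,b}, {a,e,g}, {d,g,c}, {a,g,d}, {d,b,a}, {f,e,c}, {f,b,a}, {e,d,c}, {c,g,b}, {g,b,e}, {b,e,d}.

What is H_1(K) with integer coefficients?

H_1 = Z/2.

K has 7 vertices, 18 edges, 12 triangles.
rank ∂_1 = 6, rank ∂_2 = 12 ⇒ b_1 = 18 − 6 − 12 = 0; ∂_2 has invariant factor(s) [2] giving torsion. So H_1 = Z/2.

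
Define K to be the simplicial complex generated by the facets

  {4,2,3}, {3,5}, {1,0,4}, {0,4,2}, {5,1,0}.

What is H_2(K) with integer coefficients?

We work with the vertex ordering 0 < 1 < 2 < 3 < 4 < 5. The simplices of K, each written with vertices in increasing order, are:

  0-simplices (6): [0], [1], [2], [3], [4], [5]
  1-simplices (10): [0,1], [0,2], [0,4], [0,5], [1,4], [1,5], [2,3], [2,4], [3,4], [3,5]
  2-simplices (4): [0,1,4], [0,1,5], [0,2,4], [2,3,4]

Hence C_0 ≅ Z^6, C_1 ≅ Z^10, C_2 ≅ Z^4.

Boundary ∂_1: C_1 → C_0 sends each edge [p,q] (with p < q) to q − p. For instance
  ∂[3,5] = [5] − [3].
This gives a 6×10 integer matrix of rank 5; reducing to Smith normal form yields diagonal entries (1,1,1,1,1).

Boundary ∂_2: C_2 → C_1 maps a triangle to the signed sum of its edges. For instance
  ∂[0,2,4] = [2,4] − [0,4] + [0,2],
  ∂[2,3,4] = [3,4] − [2,4] + [2,3].
The 10×4 boundary matrix has rank 4 and Smith normal form diag(1,1,1,1).

Now H_k = ker ∂_k / im ∂_{k+1}, so:

  H_2: rank ker ∂_2 − rank ∂_3 = (4 − 4) − 0 = 0, and there is no ∂_3, so H_2 = 0.

H_2 ≅ 0.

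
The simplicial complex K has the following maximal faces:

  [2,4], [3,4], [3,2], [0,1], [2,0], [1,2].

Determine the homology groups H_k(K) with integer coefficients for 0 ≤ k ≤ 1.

K has 5 vertices, 6 edges.
rank ∂_0 = 0, rank ∂_1 = 4 ⇒ b_0 = 5 − 0 − 4 = 1; all invariant factors of ∂_1 are 1 so no torsion. So H_0 = Z.
rank ∂_1 = 4, rank ∂_2 = 0 ⇒ b_1 = 6 − 4 − 0 = 2. So H_1 = Z^2.

H_0 ≅ Z,  H_1 ≅ Z^2.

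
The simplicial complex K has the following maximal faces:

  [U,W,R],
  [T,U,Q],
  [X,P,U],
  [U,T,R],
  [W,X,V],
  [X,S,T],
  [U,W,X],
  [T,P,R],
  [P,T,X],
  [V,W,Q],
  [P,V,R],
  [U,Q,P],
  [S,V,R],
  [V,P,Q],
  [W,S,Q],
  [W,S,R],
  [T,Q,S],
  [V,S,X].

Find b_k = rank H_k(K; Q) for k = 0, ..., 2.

b_0 = 1, b_1 = 1, b_2 = 0.

K has 9 vertices, 27 edges, 18 triangles.
rank ∂_0 = 0, rank ∂_1 = 8 ⇒ b_0 = 9 − 0 − 8 = 1; all invariant factors of ∂_1 are 1 so no torsion. So H_0 = Z.
rank ∂_1 = 8, rank ∂_2 = 18 ⇒ b_1 = 27 − 8 − 18 = 1; ∂_2 has invariant factor(s) [2] giving torsion. So H_1 = Z ⊕ Z/2.
rank ∂_2 = 18, rank ∂_3 = 0 ⇒ b_2 = 18 − 18 − 0 = 0. So H_2 = 0.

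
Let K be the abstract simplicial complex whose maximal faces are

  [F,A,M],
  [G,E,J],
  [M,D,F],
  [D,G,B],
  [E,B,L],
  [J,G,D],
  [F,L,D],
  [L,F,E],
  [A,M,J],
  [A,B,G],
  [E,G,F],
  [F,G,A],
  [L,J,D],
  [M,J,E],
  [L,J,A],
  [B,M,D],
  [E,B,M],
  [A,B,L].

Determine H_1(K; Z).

Order the vertices as A < B < D < E < F < G < J < L < M. Listing each simplex with vertices in this order, K has dimension 2 with simplices:

  0-simplices (9): A, B, D, E, F, G, J, L, M
  1-simplices (27): AB, AF, AG, AJ, AL, AM, BD, BE, BG, BL, BM, DF, DG, DJ, DL, DM, EF, EG, EJ, EL, EM, FG, FL, FM, GJ, JL, JM
  2-simplices (18): ABG, ABL, AFG, AFM, AJL, AJM, BDG, BDM, BEL, BEM, DFL, DFM, DGJ, DJL, EFG, EFL, EGJ, EJM

Hence C_0 ≅ Z^9, C_1 ≅ Z^27, C_2 ≅ Z^18.

∂_1: C_1 → C_0 is given by ∂[p,q] = [q] − [p].
As a 9×27 matrix over Z this has rank 8, with invariant factors (1,1,1,1,1,1,1,1).

Boundary ∂_2: C_2 → C_1 sends each 2-simplex [p,q,r] to [q,r] − [p,r] + [p,q]. For instance
  ∂DGJ = GJ − DJ + DG,
  ∂BDM = DM − BM + BD.
The 27×18 boundary matrix has rank 17 and Smith normal form diag(1,1,1,1,1,1,1,1,1,1,1,1,1,1,1,1,1).

Now H_k = ker ∂_k / im ∂_{k+1}, so:

  H_1: rank ker ∂_1 − rank ∂_2 = (27 − 8) − 17 = 2, and the invariant factors of ∂_2 are all 1, so H_1 ≅ Z^2.

(K is a triangulation of the torus T^2.)

H_1 ≅ Z^2.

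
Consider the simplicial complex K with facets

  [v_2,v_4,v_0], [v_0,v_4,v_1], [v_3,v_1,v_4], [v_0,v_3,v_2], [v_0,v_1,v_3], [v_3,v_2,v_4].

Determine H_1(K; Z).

Take the total order v_0 < v_1 < v_2 < v_3 < v_4 on the vertex set. Then K (dimension 2) consists of the simplices:

  0-simplices (5): [v_0], [v_1], [v_2], [v_3], [v_4]
  1-simplices (9): [v_0,v_1], [v_0,v_2], [v_0,v_3], [v_0,v_4], [v_1,v_3], [v_1,v_4], [v_2,v_3], [v_2,v_4], [v_3,v_4]
  2-simplices (6): [v_0,v_1,v_3], [v_0,v_1,v_4], [v_0,v_2,v_3], [v_0,v_2,v_4], [v_1,v_3,v_4], [v_2,v_3,v_4]

giving chain groups C_0 ≅ Z^5, C_1 ≅ Z^9, C_2 ≅ Z^6.

The boundary map ∂_1: C_1 → C_0 maps an edge to its endpoints' difference, ∂[p,q] = q − p. For instance
  ∂[v_0,v_1] = [v_1] − [v_0].
As a 5×9 matrix over Z this has rank 4, with invariant factors (1,1,1,1).

Boundary ∂_2: C_2 → C_1 sends each 2-simplex [p,q,r] to [q,r] − [p,r] + [p,q]. For instance
  ∂[v_0,v_1,v_4] = [v_1,v_4] − [v_0,v_4] + [v_0,v_1],
  ∂[v_2,v_3,v_4] = [v_3,v_4] − [v_2,v_4] + [v_2,v_3].
The 9×6 boundary matrix has rank 5 and Smith normal form diag(1,1,1,1,1).

Reading off H_k = ker ∂_k / im ∂_{k+1}:

  H_1: rank ker ∂_1 − rank ∂_2 = (9 − 4) − 5 = 0, and the invariant factors of ∂_2 are all 1, so H_1 = 0.

H_1 ≅ 0.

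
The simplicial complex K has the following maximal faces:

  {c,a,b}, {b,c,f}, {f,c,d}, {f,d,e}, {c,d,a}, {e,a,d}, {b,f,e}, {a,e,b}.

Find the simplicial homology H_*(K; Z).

H_0 ≅ Z,  H_1 = 0,  H_2 ≅ Z.

Order the vertices as a < b < c < d < e < f. Listing each simplex with vertices in this order, K has dimension 2 with simplices:

  0-simplices (6): a, b, c, d, e, f
  1-simplices (12): ab, ac, ad, ae, bc, be, bf, cd, cf, de, df, ef
  2-simplices (8): abc, abe, acd, ade, bcf, bef, cdf, def

Hence C_0 ≅ Z^6, C_1 ≅ Z^12, C_2 ≅ Z^8.

Boundary ∂_1: C_1 → C_0 sends each edge [p,q] (with p < q) to q − p. For instance
  ∂bf = f − b.
The resulting 6×12 matrix has rank 5, and its Smith normal form has invariant factors (1,1,1,1,1).

Boundary ∂_2: C_2 → C_1 sends each 2-simplex [p,q,r] to [q,r] − [p,r] + [p,q]. For instance
  ∂def = ef − df + de,
  ∂acd = cd − ad + ac.
The resulting 12×8 matrix has rank 7, and its Smith normal form has invariant factors (1,1,1,1,1,1,1).

From H_k ≅ ker(∂_k) / im(∂_{k+1}) we obtain:

  H_0: rank C_0 − rank ∂_1 = 6 − 5 = 1, and the invariant factors of ∂_1 are all 1, so H_0 ≅ Z.
  H_1: rank ker ∂_1 − rank ∂_2 = (12 − 5) − 7 = 0, and the invariant factors of ∂_2 are all 1, so H_1 ≅ 0.
  H_2: rank ker ∂_2 − rank ∂_3 = (8 − 7) − 0 = 1, and there is no ∂_3, so H_2 ≅ Z.

As a check, the Euler characteristic is 6 − 12 + 8 = 2, which agrees with 1 − 0 + 1 = 2.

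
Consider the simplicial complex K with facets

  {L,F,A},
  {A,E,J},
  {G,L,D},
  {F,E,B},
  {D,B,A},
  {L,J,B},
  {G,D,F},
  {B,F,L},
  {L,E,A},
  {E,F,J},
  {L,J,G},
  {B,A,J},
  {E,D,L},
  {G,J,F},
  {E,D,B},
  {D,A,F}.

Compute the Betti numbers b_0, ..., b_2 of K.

We work with the vertex ordering A < B < D < E < F < G < J < L. The simplices of K, each written with vertices in increasing order, are:

  0-simplices (8): A, B, D, E, F, G, J, L
  1-simplices (24): AB, AD, AE, AF, AJ, AL, BD, BE, BF, BJ, BL, DE, DF, DG, DL, EF, EJ, EL, FG, FJ, FL, GJ, GL, JL
  2-simplices (16): ABD, ABJ, ADF, AEJ, AEL, AFL, BDE, BEF, BFL, BJL, DEL, DFG, DGL, EFJ, FGJ, GJL

Hence C_0 ≅ Z^8, C_1 ≅ Z^24, C_2 ≅ Z^16.

The boundary map ∂_1: C_1 → C_0 maps an edge to its endpoints' difference, ∂[p,q] = q − p.
The 8×24 boundary matrix has rank 7 and Smith normal form diag(1,1,1,1,1,1,1).

The boundary map ∂_2: C_2 → C_1 sends each 2-simplex [p,q,r] to [q,r] − [p,r] + [p,q]. For instance
  ∂GJL = JL − GL + GJ,
  ∂EFJ = FJ − EJ + EF.
The resulting 24×16 matrix has rank 15, and its Smith normal form has invariant factors (1,1,1,1,1,1,1,1,1,1,1,1,1,1,1).

Reading off H_k = ker ∂_k / im ∂_{k+1}:

  H_0: rank C_0 − rank ∂_1 = 8 − 7 = 1, and the invariant factors of ∂_1 are all 1, so H_0 ≅ Z.
  H_1: rank ker ∂_1 − rank ∂_2 = (24 − 7) − 15 = 2, and the invariant factors of ∂_2 are all 1, so H_1 ≅ Z^2.
  H_2: rank ker ∂_2 − rank ∂_3 = (16 − 15) − 0 = 1, and there is no ∂_3, so H_2 ≅ Z.

As a check, the Euler characteristic is 8 − 24 + 16 = 0, which agrees with 1 − 2 + 1 = 0.

Hence the Betti numbers are b_0 = 1, b_1 = 2, b_2 = 1.

b_0 = 1, b_1 = 2, b_2 = 1.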